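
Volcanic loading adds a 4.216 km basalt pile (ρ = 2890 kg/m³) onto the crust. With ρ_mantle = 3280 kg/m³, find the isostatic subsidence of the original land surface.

3.71 km

Subaerial loading: s = t ρ_load / ρ_m.
s = 4.216 km × 2890/3280 = 3.71 km.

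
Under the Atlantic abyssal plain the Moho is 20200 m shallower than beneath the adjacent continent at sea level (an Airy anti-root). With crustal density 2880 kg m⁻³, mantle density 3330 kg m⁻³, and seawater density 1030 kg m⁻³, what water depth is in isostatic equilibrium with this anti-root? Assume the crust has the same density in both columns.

4910 m

Replacing a thickness d of crust by seawater at the top must be balanced by replacing crust with mantle at the base: d (ρ_c − ρ_w) = a (ρ_m − ρ_c).
d = a (ρ_m − ρ_c)/(ρ_c − ρ_w) = 20200 m × 450/1850 = 4910 m.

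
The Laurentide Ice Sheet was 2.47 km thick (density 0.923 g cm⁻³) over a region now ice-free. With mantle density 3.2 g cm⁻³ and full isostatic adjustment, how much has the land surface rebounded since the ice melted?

Removing the load lets mantle flow back in; uplift u satisfies ρ_ice t = ρ_m u.
u = t ρ_ice/ρ_m = 2.47 km × 0.923/3.2 = 0.712 km.

0.712 km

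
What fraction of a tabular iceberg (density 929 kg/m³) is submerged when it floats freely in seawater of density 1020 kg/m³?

0.911

Submerged fraction = ρ_obj/ρ_fluid = 929/1020 = 0.911.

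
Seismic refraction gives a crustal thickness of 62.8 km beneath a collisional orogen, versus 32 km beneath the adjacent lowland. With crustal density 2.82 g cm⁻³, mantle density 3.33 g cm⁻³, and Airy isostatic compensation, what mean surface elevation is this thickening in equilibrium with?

4.72 km

Excess crust Δ = 62.8 km − 32 km = 30.8 km, split between elevation h and root r with h + r = Δ.
Airy balance ρ_c h = (ρ_m − ρ_c) r gives r = h ρ_c/(ρ_m − ρ_c), so h (1 + ρ_c/(ρ_m − ρ_c)) = Δ, i.e. h = Δ (ρ_m − ρ_c)/ρ_m.
h = 30.8 km × 0.51/3.33 = 4.72 km.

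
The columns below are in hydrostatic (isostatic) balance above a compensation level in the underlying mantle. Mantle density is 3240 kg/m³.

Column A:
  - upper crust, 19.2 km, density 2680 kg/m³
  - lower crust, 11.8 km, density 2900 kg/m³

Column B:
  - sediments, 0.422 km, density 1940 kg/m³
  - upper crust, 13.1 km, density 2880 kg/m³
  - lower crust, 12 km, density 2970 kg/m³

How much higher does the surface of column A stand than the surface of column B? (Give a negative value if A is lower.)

For any compensation level in the mantle, the mantle terms cancel and isostasy reduces to e = (Σt_A − Σt_B) − (Σ(ρt)_A − Σ(ρt)_B) / ρ_m.
Σt_A = 31 km; Σt_B = 25.522 km; Σ(ρt)_A = 85676; Σ(ρt)_B = 74186.68 (in km·kg/m³).
e = (31 − 25.522) − (85676 − 74186.68) / 3240 = 1.93 km.

1.93 km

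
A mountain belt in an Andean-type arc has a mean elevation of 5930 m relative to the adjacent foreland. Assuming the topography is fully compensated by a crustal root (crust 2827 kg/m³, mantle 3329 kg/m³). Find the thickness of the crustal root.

33400 m

By Archimedes' principle applied to the lithosphere: the weight of the topography is balanced by the buoyancy of the root, ρ_c h = (ρ_m − ρ_c) r.
r = h · ρ_c / (ρ_m − ρ_c) = 5930 m × 2827 / (3329 − 2827) = 33400 m.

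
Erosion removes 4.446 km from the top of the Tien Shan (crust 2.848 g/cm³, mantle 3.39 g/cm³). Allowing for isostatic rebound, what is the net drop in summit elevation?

0.711 km

Rebound u = e ρ_c/ρ_m = 4.446 km × 2.848/3.39 = 3.735 km.
Net surface drop = e − u = 4.446 km − 3.735 km = e (ρ_m − ρ_c)/ρ_m = 0.711 km.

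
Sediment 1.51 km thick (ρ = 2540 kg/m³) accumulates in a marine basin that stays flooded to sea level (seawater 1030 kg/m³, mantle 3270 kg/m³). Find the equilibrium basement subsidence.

Submarine loading: the sediment displaces seawater, and the subsidence is in turn flooded, so s (ρ_m − ρ_w) = t (ρ_sed − ρ_w).
s = 1.51 km × (2540 − 1030) / (3270 − 1030) = 1.02 km.

1.02 km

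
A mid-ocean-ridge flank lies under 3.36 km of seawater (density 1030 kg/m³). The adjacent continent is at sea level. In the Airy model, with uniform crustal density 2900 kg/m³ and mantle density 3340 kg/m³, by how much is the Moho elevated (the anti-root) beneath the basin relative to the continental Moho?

14.3 km

Isostatic balance requires: replacing crust with seawater at the top is compensated by replacing crust with mantle at the base: d (ρ_c − ρ_w) = a (ρ_m − ρ_c).
a = d (ρ_c − ρ_w)/(ρ_m − ρ_c) = 3.36 km × 1870/440 = 14.3 km.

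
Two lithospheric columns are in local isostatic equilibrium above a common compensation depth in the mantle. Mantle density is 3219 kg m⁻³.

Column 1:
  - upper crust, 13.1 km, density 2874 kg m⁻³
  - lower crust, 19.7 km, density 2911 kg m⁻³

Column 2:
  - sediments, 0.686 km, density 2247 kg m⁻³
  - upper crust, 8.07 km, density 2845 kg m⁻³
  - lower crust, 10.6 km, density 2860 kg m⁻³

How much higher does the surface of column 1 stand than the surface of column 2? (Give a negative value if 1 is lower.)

0.962 km

For any compensation level in the mantle, the mantle terms cancel and isostasy reduces to e = (Σt_1 − Σt_2) − (Σ(ρt)_1 − Σ(ρt)_2) / ρ_m.
Σt_1 = 32.8 km; Σt_2 = 19.356 km; Σ(ρt)_1 = 94996.1; Σ(ρt)_2 = 54816.592 (in km·kg m⁻³).
e = (32.8 − 19.356) − (94996.1 − 54816.592) / 3219 = 0.962 km.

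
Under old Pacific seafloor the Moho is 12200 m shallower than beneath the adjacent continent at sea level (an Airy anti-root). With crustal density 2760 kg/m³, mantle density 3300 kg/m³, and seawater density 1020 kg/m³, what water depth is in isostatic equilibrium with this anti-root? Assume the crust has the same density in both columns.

3790 m

Replacing a thickness d of crust by seawater at the top must be balanced by replacing crust with mantle at the base: d (ρ_c − ρ_w) = a (ρ_m − ρ_c).
d = a (ρ_m − ρ_c)/(ρ_c − ρ_w) = 12200 m × 540/1740 = 3790 m.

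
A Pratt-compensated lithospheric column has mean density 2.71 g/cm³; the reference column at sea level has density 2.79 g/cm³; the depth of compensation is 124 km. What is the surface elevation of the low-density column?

ρ_ref D = ρ (D + h) → h = D (ρ_ref − ρ)/ρ.
h = 124 km × (2.79 − 2.71)/2.71 = 3.66 km.

3.66 km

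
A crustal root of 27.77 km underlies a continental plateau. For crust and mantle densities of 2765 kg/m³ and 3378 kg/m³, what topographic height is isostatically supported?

For local isostatic compensation: ρ_c h = (ρ_m − ρ_c) r.
h = r (ρ_m − ρ_c) / ρ_c = 27.77 km × (3378 − 2765) / 2765 = 6.16 km.

6.16 km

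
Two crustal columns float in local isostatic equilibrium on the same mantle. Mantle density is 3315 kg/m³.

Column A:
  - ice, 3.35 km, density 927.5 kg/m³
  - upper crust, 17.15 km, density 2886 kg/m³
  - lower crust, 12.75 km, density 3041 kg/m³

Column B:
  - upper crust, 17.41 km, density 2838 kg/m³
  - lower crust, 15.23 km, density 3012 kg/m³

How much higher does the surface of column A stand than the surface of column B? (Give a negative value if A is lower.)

For any compensation level in the mantle, the mantle terms cancel and isostasy reduces to e = (Σt_A − Σt_B) − (Σ(ρt)_A − Σ(ρt)_B) / ρ_m.
Σt_A = 33.25 km; Σt_B = 32.64 km; Σ(ρt)_A = 91374.775; Σ(ρt)_B = 95282.34 (in km·kg/m³).
e = (33.25 − 32.64) − (91374.775 − 95282.34) / 3315 = 1.79 km.

1.79 km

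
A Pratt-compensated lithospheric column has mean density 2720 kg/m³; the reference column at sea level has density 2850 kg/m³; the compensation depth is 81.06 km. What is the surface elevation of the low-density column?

3.87 km

ρ_ref D = ρ (D + h) → h = D (ρ_ref − ρ)/ρ.
h = 81.06 km × (2850 − 2720)/2720 = 3.87 km.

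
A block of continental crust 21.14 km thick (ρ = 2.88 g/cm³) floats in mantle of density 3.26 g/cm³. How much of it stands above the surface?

2.46 km

Floating equilibrium: submerged depth d = t ρ_obj/ρ_fluid = 21.14 km × 2.88/3.26 = 18.68 km.
Freeboard = t − d = 21.14 km − 18.68 km = 2.46 km.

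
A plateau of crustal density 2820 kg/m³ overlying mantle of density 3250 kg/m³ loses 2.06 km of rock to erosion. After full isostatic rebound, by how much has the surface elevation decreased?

0.273 km

Rebound u = e ρ_c/ρ_m = 2.06 km × 2820/3250 = 1.787 km.
Net surface drop = e − u = 2.06 km − 1.787 km = e (ρ_m − ρ_c)/ρ_m = 0.273 km.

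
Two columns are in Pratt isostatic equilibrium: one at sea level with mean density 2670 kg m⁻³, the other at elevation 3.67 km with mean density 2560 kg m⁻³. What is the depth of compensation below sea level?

85.4 km

ρ_ref D = ρ (D + h) → D (ρ_ref − ρ) = ρ h.
D = ρ h/(ρ_ref − ρ) = 2560 × 3.67 km/(2670 − 2560) = 85.4 km.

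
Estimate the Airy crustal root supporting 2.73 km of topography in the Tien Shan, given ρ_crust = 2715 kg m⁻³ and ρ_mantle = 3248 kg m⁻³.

In Airy isostatic equilibrium: the weight of the topography is balanced by the buoyancy of the root, ρ_c h = (ρ_m − ρ_c) r.
r = h · ρ_c / (ρ_m − ρ_c) = 2.73 km × 2715 / (3248 − 2715) = 13.9 km.

13.9 km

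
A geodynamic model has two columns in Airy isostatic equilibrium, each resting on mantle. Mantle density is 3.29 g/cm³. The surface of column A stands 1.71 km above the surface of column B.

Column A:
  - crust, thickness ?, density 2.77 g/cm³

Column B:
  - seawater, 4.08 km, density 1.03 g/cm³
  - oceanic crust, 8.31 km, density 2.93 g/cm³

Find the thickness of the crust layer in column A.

Take the compensation level at the base of the deeper column (depth z_c below the surface of column A) and equate Σ ρ_i t_i down to z_c; mantle fills any gap and the z_c terms cancel.
Column A: x×2.77 + (z_c − 0 − x)×3.29
Column B: 1.71×0 + 4.08×1.03 + 8.31×2.93 + (z_c − 1.71 − 12.39)×3.29
The z_c×3.29 term appears on both sides and cancels. Collect the known terms of each column as K = Σ(ρt)_known − 3.29 × (depth of known layers): K_A = 0 − 3.29×0 = 0; K_B = 28.5507 − 3.29×(1.71 + 12.39) = −17.8383.
Balance: K_A − x×(3.29 − 2.77) = K_B, so x = (K_A − K_B)/(3.29 − 2.77) = 17.8383/0.52 = 34.3 km.

34.3 km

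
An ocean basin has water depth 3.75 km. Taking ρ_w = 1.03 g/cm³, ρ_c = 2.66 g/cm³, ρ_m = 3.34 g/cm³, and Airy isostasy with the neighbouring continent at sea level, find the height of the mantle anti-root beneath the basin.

By Archimedes' principle applied to the lithosphere: replacing crust with seawater at the top is compensated by replacing crust with mantle at the base: d (ρ_c − ρ_w) = a (ρ_m − ρ_c).
a = d (ρ_c − ρ_w)/(ρ_m − ρ_c) = 3.75 km × 1.63/0.68 = 8.99 km.

8.99 km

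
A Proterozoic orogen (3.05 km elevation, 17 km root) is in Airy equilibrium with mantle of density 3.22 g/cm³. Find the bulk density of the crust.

ρ_c h = (ρ_m − ρ_c) r → ρ_c (h + r) = ρ_m r → ρ_c = ρ_m r / (h + r).
ρ_c = 3.22 × 17 km / (3.05 km + 17 km) = 2.73 g/cm³.

2.73 g/cm³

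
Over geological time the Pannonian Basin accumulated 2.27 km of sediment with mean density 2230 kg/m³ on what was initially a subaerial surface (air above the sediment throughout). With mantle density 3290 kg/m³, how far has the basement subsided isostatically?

Subaerial load: s = t ρ_sed / ρ_m = 2.27 km × 2230/3290 = 1.54 km.

1.54 km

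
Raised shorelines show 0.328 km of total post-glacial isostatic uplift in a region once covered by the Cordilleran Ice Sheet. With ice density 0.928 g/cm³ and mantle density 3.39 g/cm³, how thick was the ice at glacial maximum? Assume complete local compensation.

1.2 km

u = t ρ_ice/ρ_m → t = u ρ_m/ρ_ice = 0.328 km × 3.39/0.928 = 1.2 km.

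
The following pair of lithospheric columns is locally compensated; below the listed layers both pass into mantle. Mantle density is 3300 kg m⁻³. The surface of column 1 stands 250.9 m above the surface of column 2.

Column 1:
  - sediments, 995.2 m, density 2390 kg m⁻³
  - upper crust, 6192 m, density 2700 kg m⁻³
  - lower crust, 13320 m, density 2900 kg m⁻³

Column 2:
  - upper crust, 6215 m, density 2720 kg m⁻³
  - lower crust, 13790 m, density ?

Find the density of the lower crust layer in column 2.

2900 kg m⁻³

Take the compensation level at the base of the deeper column (depth z_c below the surface of column 1) and equate Σ ρ_i t_i down to z_c; mantle fills any gap and the z_c terms cancel.
Column 1: 995.2×2390 + 6192×2700 + 13320×2900 + (z_c − 20507.2)×3300
Column 2: 250.9×0 + 6215×2720 + 13790×ρ + (z_c − 250.9 − 20005)×3300
The z_c×3300 term appears on both sides and cancels. Collect the known terms of each column as K = Σ(ρt)_known − 3300 × (depth of known layers): K_1 = 57724928 − 3300×20507.2 = −9948832; K_2 = 16904800 − 3300×(250.9 + 20005) = −49939670.
Balance: K_1 = K_2 + 13790×ρ, so ρ = (K_1 − K_2)/13790 = 39990800/13790 = 2900 kg m⁻³.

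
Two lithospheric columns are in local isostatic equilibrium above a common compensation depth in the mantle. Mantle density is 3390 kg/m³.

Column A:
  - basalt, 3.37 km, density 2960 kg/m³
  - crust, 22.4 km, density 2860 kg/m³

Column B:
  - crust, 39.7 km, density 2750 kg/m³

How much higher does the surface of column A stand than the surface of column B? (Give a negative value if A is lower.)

−3.57 km

For any compensation level in the mantle, the mantle terms cancel and isostasy reduces to e = (Σt_A − Σt_B) − (Σ(ρt)_A − Σ(ρt)_B) / ρ_m.
Σt_A = 25.77 km; Σt_B = 39.7 km; Σ(ρt)_A = 74039.2; Σ(ρt)_B = 109175 (in km·kg/m³).
e = (25.77 − 39.7) − (74039.2 − 109175) / 3390 = −3.57 km.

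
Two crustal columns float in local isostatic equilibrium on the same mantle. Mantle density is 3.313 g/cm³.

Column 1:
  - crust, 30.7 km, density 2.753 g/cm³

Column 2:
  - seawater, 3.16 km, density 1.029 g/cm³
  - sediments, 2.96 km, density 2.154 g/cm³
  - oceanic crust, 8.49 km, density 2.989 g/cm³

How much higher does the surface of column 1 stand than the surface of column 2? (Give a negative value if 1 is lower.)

1.14 km

For any compensation level in the mantle, the mantle terms cancel and isostasy reduces to e = (Σt_1 − Σt_2) − (Σ(ρt)_1 − Σ(ρt)_2) / ρ_m.
Σt_1 = 30.7 km; Σt_2 = 14.61 km; Σ(ρt)_1 = 84.5171; Σ(ρt)_2 = 35.00409 (in km·g/cm³).
e = (30.7 − 14.61) − (84.5171 − 35.00409) / 3.313 = 1.14 km.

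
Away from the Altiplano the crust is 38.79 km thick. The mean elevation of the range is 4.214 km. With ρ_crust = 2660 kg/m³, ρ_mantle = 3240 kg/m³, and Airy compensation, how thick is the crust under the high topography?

Root depth r = h ρ_c / (ρ_m − ρ_c) = 4.214 km × 2660 / 580 = 19.33 km.
Total thickness = T + h + r = 38.79 km + 4.214 km + 19.33 km = 62.3 km.

62.3 km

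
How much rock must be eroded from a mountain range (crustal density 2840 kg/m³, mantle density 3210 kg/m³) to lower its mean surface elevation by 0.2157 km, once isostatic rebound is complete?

Net drop Δ = e − u = e − e ρ_c/ρ_m = e (ρ_m − ρ_c)/ρ_m.
e = Δ ρ_m/(ρ_m − ρ_c) = 0.2157 km × 3210/370 = 1.87 km.

1.87 km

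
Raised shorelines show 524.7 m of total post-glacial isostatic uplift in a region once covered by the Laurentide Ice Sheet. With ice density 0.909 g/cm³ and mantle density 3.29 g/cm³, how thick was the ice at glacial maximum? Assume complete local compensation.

u = t ρ_ice/ρ_m → t = u ρ_m/ρ_ice = 524.7 m × 3.29/0.909 = 1900 m.

1900 m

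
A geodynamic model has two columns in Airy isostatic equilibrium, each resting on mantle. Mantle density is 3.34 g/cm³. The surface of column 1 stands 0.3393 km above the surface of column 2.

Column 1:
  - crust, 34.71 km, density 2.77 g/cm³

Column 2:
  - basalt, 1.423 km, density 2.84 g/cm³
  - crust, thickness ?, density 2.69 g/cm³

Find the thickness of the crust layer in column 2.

27.6 km

Take the compensation level at the base of the deeper column (depth z_c below the surface of column 1) and equate Σ ρ_i t_i down to z_c; mantle fills any gap and the z_c terms cancel.
Column 1: 34.71×2.77 + (z_c − 34.71)×3.34
Column 2: 0.3393×0 + 1.423×2.84 + x×2.69 + (z_c − 0.3393 − 1.423 − x)×3.34
The z_c×3.34 term appears on both sides and cancels. Collect the known terms of each column as K = Σ(ρt)_known − 3.34 × (depth of known layers): K_1 = 96.1467 − 3.34×34.71 = −19.7847; K_2 = 4.04132 − 3.34×(0.3393 + 1.423) = −1.844762.
Balance: K_1 = K_2 − x×(3.34 − 2.69), so x = (K_2 − K_1)/(3.34 − 2.69) = 17.9399/0.65 = 27.6 km.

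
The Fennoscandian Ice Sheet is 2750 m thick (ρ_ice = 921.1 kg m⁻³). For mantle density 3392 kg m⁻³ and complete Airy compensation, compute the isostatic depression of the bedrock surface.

Equating mass per unit area of the two columns: the ice load ρ_ice t is balanced by mantle displaced below, ρ_m s.
s = t ρ_ice / ρ_m = 2750 m × 921.1/3392 = 747 m.

747 m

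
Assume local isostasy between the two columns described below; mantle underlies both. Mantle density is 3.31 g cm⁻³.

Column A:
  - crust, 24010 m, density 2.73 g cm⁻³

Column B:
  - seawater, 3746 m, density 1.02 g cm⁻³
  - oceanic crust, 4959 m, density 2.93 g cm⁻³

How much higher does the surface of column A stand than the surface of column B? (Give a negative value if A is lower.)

For any compensation level in the mantle, the mantle terms cancel and isostasy reduces to e = (Σt_A − Σt_B) − (Σ(ρt)_A − Σ(ρt)_B) / ρ_m.
Σt_A = 24010 m; Σt_B = 8705 m; Σ(ρt)_A = 65547.3; Σ(ρt)_B = 18350.79 (in m·g cm⁻³).
e = (24010 − 8705) − (65547.3 − 18350.79) / 3.31 = 1050 m.

1050 m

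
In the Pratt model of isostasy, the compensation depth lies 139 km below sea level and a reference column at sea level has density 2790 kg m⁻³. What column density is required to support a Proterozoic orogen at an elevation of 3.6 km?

2720 kg m⁻³

Pratt balance: ρ_ref D = ρ (D + h).
ρ = ρ_ref D/(D + h) = 2790 × 139 km/(139 km + 3.6 km) = 2720 kg m⁻³.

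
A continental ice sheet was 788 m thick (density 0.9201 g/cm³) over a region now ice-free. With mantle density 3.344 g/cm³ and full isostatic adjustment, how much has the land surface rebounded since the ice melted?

217 m

Removing the load lets mantle flow back in; uplift u satisfies ρ_ice t = ρ_m u.
u = t ρ_ice/ρ_m = 788 m × 0.9201/3.344 = 217 m.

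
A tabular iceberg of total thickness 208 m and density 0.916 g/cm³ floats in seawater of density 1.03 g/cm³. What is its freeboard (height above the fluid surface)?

Floating equilibrium: submerged depth d = t ρ_obj/ρ_fluid = 208 m × 0.916/1.03 = 185 m.
Freeboard = t − d = 208 m − 185 m = 23 m.

23 m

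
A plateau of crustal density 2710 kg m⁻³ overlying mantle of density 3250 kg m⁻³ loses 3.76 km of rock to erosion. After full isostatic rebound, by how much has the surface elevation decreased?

Rebound u = e ρ_c/ρ_m = 3.76 km × 2710/3250 = 3.135 km.
Net surface drop = e − u = 3.76 km − 3.135 km = e (ρ_m − ρ_c)/ρ_m = 0.625 km.

0.625 km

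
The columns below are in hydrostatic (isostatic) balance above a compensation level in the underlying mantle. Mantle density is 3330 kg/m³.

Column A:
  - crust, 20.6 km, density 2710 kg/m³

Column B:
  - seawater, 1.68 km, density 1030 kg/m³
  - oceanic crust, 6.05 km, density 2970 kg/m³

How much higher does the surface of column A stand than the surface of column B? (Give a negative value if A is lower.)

For any compensation level in the mantle, the mantle terms cancel and isostasy reduces to e = (Σt_A − Σt_B) − (Σ(ρt)_A − Σ(ρt)_B) / ρ_m.
Σt_A = 20.6 km; Σt_B = 7.73 km; Σ(ρt)_A = 55826; Σ(ρt)_B = 19698.9 (in km·kg/m³).
e = (20.6 − 7.73) − (55826 − 19698.9) / 3330 = 2.02 km.

2.02 km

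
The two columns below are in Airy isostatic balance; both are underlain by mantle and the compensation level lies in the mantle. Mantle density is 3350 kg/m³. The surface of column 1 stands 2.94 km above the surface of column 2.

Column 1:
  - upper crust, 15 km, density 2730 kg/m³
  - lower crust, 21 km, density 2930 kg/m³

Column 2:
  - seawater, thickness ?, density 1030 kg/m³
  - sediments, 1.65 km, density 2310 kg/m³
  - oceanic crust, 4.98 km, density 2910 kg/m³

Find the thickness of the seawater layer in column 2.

Take the compensation level at the base of the deeper column (depth z_c below the surface of column 1) and equate Σ ρ_i t_i down to z_c; mantle fills any gap and the z_c terms cancel.
Column 1: 15×2730 + 21×2930 + (z_c − 36)×3350
Column 2: 2.94×0 + x×1030 + 1.65×2310 + 4.98×2910 + (z_c − 2.94 − 6.63 − x)×3350
The z_c×3350 term appears on both sides and cancels. Collect the known terms of each column as K = Σ(ρt)_known − 3350 × (depth of known layers): K_1 = 102480 − 3350×36 = −18120; K_2 = 18303.3 − 3350×(2.94 + 6.63) = −13756.2.
Balance: K_1 = K_2 − x×(3350 − 1030), so x = (K_2 − K_1)/(3350 − 1030) = 4363.8/2320 = 1.88 km.

1.88 km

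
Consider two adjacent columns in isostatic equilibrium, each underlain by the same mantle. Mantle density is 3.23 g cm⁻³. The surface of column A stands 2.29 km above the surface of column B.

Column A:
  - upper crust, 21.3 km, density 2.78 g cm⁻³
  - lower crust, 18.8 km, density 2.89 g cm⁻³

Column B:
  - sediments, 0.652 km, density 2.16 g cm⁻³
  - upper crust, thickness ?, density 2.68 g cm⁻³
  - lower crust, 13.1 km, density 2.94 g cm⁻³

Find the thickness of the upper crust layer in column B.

Take the compensation level at the base of the deeper column (depth z_c below the surface of column A) and equate Σ ρ_i t_i down to z_c; mantle fills any gap and the z_c terms cancel.
Column A: 21.3×2.78 + 18.8×2.89 + (z_c − 40.1)×3.23
Column B: 2.29×0 + 0.652×2.16 + x×2.68 + 13.1×2.94 + (z_c − 2.29 − 13.752 − x)×3.23
The z_c×3.23 term appears on both sides and cancels. Collect the known terms of each column as K = Σ(ρt)_known − 3.23 × (depth of known layers): K_A = 113.546 − 3.23×40.1 = −15.977; K_B = 39.92232 − 3.23×(2.29 + 13.752) = −11.89334.
Balance: K_A = K_B − x×(3.23 − 2.68), so x = (K_B − K_A)/(3.23 − 2.68) = 4.08366/0.55 = 7.42 km.

7.42 km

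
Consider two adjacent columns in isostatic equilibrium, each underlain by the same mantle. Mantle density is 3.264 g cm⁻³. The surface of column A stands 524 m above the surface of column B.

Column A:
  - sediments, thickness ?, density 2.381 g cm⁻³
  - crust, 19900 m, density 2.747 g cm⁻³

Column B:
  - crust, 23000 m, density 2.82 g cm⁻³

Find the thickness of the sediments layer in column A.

1850 m

Take the compensation level at the base of the deeper column (depth z_c below the surface of column A) and equate Σ ρ_i t_i down to z_c; mantle fills any gap and the z_c terms cancel.
Column A: x×2.381 + 19900×2.747 + (z_c − 19900 − x)×3.264
Column B: 524×0 + 23000×2.82 + (z_c − 524 − 23000)×3.264
The z_c×3.264 term appears on both sides and cancels. Collect the known terms of each column as K = Σ(ρt)_known − 3.264 × (depth of known layers): K_A = 54665.3 − 3.264×19900 = −10288.3; K_B = 64860 − 3.264×(524 + 23000) = −11922.336.
Balance: K_A − x×(3.264 − 2.381) = K_B, so x = (K_A − K_B)/(3.264 − 2.381) = 1634.04/0.883 = 1850 m.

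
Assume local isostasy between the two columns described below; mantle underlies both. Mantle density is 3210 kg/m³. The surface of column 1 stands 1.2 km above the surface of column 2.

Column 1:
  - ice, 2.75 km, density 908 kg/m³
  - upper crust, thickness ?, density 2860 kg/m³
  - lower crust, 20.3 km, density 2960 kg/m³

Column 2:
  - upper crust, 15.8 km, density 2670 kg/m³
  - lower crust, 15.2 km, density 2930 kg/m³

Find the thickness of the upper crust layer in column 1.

Take the compensation level at the base of the deeper column (depth z_c below the surface of column 1) and equate Σ ρ_i t_i down to z_c; mantle fills any gap and the z_c terms cancel.
Column 1: 2.75×908 + x×2860 + 20.3×2960 + (z_c − 23.05 − x)×3210
Column 2: 1.2×0 + 15.8×2670 + 15.2×2930 + (z_c − 1.2 − 31)×3210
The z_c×3210 term appears on both sides and cancels. Collect the known terms of each column as K = Σ(ρt)_known − 3210 × (depth of known layers): K_1 = 62585 − 3210×23.05 = −11405.5; K_2 = 86722 − 3210×(1.2 + 31) = −16640.
Balance: K_1 − x×(3210 − 2860) = K_2, so x = (K_1 − K_2)/(3210 − 2860) = 5234.5/350 = 15 km.

15 km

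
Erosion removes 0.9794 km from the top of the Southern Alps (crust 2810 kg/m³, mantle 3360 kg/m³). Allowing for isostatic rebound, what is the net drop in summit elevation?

0.16 km

Rebound u = e ρ_c/ρ_m = 0.9794 km × 2810/3360 = 0.8191 km.
Net surface drop = e − u = 0.9794 km − 0.8191 km = e (ρ_m − ρ_c)/ρ_m = 0.16 km.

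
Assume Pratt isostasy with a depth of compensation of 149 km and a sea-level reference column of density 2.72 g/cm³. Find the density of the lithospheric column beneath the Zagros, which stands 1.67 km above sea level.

2.69 g/cm³

Pratt balance: ρ_ref D = ρ (D + h).
ρ = ρ_ref D/(D + h) = 2.72 × 149 km/(149 km + 1.67 km) = 2.69 g/cm³.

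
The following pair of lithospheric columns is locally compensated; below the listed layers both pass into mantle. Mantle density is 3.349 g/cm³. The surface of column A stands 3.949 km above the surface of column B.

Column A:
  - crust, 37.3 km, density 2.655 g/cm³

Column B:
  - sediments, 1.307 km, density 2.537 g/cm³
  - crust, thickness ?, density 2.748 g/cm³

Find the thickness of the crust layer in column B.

Take the compensation level at the base of the deeper column (depth z_c below the surface of column A) and equate Σ ρ_i t_i down to z_c; mantle fills any gap and the z_c terms cancel.
Column A: 37.3×2.655 + (z_c − 37.3)×3.349
Column B: 3.949×0 + 1.307×2.537 + x×2.748 + (z_c − 3.949 − 1.307 − x)×3.349
The z_c×3.349 term appears on both sides and cancels. Collect the known terms of each column as K = Σ(ρt)_known − 3.349 × (depth of known layers): K_A = 99.0315 − 3.349×37.3 = −25.8862; K_B = 3.315859 − 3.349×(3.949 + 1.307) = −14.286485.
Balance: K_A = K_B − x×(3.349 − 2.748), so x = (K_B − K_A)/(3.349 − 2.748) = 11.5997/0.601 = 19.3 km.

19.3 km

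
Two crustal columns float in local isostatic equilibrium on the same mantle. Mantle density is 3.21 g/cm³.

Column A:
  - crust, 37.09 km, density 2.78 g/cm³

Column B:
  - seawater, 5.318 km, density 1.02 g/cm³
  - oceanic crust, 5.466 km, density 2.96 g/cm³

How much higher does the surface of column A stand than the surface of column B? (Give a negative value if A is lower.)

0.915 km

For any compensation level in the mantle, the mantle terms cancel and isostasy reduces to e = (Σt_A − Σt_B) − (Σ(ρt)_A − Σ(ρt)_B) / ρ_m.
Σt_A = 37.09 km; Σt_B = 10.784 km; Σ(ρt)_A = 103.1102; Σ(ρt)_B = 21.60372 (in km·g/cm³).
e = (37.09 − 10.784) − (103.1102 − 21.60372) / 3.21 = 0.915 km.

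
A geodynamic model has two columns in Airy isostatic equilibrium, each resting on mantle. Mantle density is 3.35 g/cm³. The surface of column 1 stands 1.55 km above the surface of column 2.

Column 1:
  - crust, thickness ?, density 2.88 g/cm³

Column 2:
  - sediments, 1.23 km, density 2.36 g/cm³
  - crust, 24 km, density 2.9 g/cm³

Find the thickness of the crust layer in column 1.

Take the compensation level at the base of the deeper column (depth z_c below the surface of column 1) and equate Σ ρ_i t_i down to z_c; mantle fills any gap and the z_c terms cancel.
Column 1: x×2.88 + (z_c − 0 − x)×3.35
Column 2: 1.55×0 + 1.23×2.36 + 24×2.9 + (z_c − 1.55 − 25.23)×3.35
The z_c×3.35 term appears on both sides and cancels. Collect the known terms of each column as K = Σ(ρt)_known − 3.35 × (depth of known layers): K_1 = 0 − 3.35×0 = 0; K_2 = 72.5028 − 3.35×(1.55 + 25.23) = −17.2102.
Balance: K_1 − x×(3.35 − 2.88) = K_2, so x = (K_1 − K_2)/(3.35 − 2.88) = 17.2102/0.47 = 36.6 km.

36.6 km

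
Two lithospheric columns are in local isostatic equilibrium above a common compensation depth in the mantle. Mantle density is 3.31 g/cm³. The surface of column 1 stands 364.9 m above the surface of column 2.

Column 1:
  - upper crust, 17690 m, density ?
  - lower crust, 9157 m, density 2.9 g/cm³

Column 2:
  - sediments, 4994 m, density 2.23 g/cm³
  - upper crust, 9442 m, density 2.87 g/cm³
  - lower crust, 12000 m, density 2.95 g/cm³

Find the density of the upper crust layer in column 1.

2.67 g/cm³

Take the compensation level at the base of the deeper column (depth z_c below the surface of column 1) and equate Σ ρ_i t_i down to z_c; mantle fills any gap and the z_c terms cancel.
Column 1: 17690×ρ + 9157×2.9 + (z_c − 26847)×3.31
Column 2: 364.9×0 + 4994×2.23 + 9442×2.87 + 12000×2.95 + (z_c − 364.9 − 26436)×3.31
The z_c×3.31 term appears on both sides and cancels. Collect the known terms of each column as K = Σ(ρt)_known − 3.31 × (depth of known layers): K_1 = 26555.3 − 3.31×26847 = −62308.27; K_2 = 73635.16 − 3.31×(364.9 + 26436) = −15075.819.
Balance: K_1 + 17690×ρ = K_2, so ρ = (K_2 − K_1)/17690 = 47232.5/17690 = 2.67 g/cm³.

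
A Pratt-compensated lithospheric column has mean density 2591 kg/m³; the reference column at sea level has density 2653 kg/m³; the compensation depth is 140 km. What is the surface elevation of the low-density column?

ρ_ref D = ρ (D + h) → h = D (ρ_ref − ρ)/ρ.
h = 140 km × (2653 − 2591)/2591 = 3.35 km.

3.35 km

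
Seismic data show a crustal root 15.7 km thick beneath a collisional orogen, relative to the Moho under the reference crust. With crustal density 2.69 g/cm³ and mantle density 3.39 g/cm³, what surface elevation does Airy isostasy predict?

4.09 km

By Archimedes' principle applied to the lithosphere: ρ_c h = (ρ_m − ρ_c) r.
h = r (ρ_m − ρ_c) / ρ_c = 15.7 km × (3.39 − 2.69) / 2.69 = 4.09 km.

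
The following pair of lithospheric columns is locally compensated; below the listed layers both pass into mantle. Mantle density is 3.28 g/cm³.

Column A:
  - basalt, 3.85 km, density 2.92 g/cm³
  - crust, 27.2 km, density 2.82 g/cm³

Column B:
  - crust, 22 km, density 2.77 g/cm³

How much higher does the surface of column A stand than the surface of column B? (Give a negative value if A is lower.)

0.816 km

For any compensation level in the mantle, the mantle terms cancel and isostasy reduces to e = (Σt_A − Σt_B) − (Σ(ρt)_A − Σ(ρt)_B) / ρ_m.
Σt_A = 31.05 km; Σt_B = 22 km; Σ(ρt)_A = 87.946; Σ(ρt)_B = 60.94 (in km·g/cm³).
e = (31.05 − 22) − (87.946 − 60.94) / 3.28 = 0.816 km.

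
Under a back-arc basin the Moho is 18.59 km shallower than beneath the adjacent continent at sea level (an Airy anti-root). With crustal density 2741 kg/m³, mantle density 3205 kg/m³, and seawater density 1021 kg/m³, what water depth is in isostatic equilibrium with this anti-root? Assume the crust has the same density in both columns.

Replacing a thickness d of crust by seawater at the top must be balanced by replacing crust with mantle at the base: d (ρ_c − ρ_w) = a (ρ_m − ρ_c).
d = a (ρ_m − ρ_c)/(ρ_c − ρ_w) = 18.59 km × 464/1720 = 5.01 km.

5.01 km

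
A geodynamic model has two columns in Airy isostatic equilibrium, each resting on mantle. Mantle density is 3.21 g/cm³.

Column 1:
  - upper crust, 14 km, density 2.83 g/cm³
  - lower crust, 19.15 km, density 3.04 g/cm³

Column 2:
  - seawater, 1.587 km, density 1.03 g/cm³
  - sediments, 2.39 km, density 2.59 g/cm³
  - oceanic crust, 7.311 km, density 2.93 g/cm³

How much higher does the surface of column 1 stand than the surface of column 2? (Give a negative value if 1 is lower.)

For any compensation level in the mantle, the mantle terms cancel and isostasy reduces to e = (Σt_1 − Σt_2) − (Σ(ρt)_1 − Σ(ρt)_2) / ρ_m.
Σt_1 = 33.15 km; Σt_2 = 11.288 km; Σ(ρt)_1 = 97.836; Σ(ρt)_2 = 29.24594 (in km·g/cm³).
e = (33.15 − 11.288) − (97.836 − 29.24594) / 3.21 = 0.494 km.

0.494 km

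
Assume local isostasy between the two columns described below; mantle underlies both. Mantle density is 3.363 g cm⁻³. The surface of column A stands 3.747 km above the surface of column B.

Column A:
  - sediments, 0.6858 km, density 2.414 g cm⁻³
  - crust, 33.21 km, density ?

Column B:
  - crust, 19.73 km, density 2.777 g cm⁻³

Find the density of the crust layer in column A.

2.66 g cm⁻³

Take the compensation level at the base of the deeper column (depth z_c below the surface of column A) and equate Σ ρ_i t_i down to z_c; mantle fills any gap and the z_c terms cancel.
Column A: 0.6858×2.414 + 33.21×ρ + (z_c − 33.8958)×3.363
Column B: 3.747×0 + 19.73×2.777 + (z_c − 3.747 − 19.73)×3.363
The z_c×3.363 term appears on both sides and cancels. Collect the known terms of each column as K = Σ(ρt)_known − 3.363 × (depth of known layers): K_A = 1.6555212 − 3.363×33.8958 = −112.336054; K_B = 54.79021 − 3.363×(3.747 + 19.73) = −24.162941.
Balance: K_A + 33.21×ρ = K_B, so ρ = (K_B − K_A)/33.21 = 88.1731/33.21 = 2.66 g cm⁻³.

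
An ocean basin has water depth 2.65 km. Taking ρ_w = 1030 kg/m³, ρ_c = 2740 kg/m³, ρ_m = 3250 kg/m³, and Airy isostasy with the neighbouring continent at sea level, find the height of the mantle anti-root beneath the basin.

8.89 km

For local isostatic compensation: replacing crust with seawater at the top is compensated by replacing crust with mantle at the base: d (ρ_c − ρ_w) = a (ρ_m − ρ_c).
a = d (ρ_c − ρ_w)/(ρ_m − ρ_c) = 2.65 km × 1710/510 = 8.89 km.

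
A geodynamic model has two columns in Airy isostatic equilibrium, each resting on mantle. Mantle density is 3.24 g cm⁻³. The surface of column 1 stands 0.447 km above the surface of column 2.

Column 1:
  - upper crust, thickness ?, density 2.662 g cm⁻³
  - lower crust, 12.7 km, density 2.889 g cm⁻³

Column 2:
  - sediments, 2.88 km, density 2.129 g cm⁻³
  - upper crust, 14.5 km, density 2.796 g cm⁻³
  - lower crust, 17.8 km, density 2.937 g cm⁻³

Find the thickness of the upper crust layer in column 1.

Take the compensation level at the base of the deeper column (depth z_c below the surface of column 1) and equate Σ ρ_i t_i down to z_c; mantle fills any gap and the z_c terms cancel.
Column 1: x×2.662 + 12.7×2.889 + (z_c − 12.7 − x)×3.24
Column 2: 0.447×0 + 2.88×2.129 + 14.5×2.796 + 17.8×2.937 + (z_c − 0.447 − 35.18)×3.24
The z_c×3.24 term appears on both sides and cancels. Collect the known terms of each column as K = Σ(ρt)_known − 3.24 × (depth of known layers): K_1 = 36.6903 − 3.24×12.7 = −4.4577; K_2 = 98.95212 − 3.24×(0.447 + 35.18) = −16.47936.
Balance: K_1 − x×(3.24 − 2.662) = K_2, so x = (K_1 − K_2)/(3.24 − 2.662) = 12.0217/0.578 = 20.8 km.

20.8 km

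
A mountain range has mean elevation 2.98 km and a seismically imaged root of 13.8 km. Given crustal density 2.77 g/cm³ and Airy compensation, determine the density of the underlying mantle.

Airy balance: ρ_c h = (ρ_m − ρ_c) r → ρ_m = ρ_c (1 + h/r).
ρ_m = 2.77 × (1 + 2.98 km/13.8 km) = 3.37 g/cm³.

3.37 g/cm³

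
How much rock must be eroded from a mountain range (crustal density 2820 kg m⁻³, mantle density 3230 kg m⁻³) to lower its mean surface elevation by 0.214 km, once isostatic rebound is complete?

1.69 km

Net drop Δ = e − u = e − e ρ_c/ρ_m = e (ρ_m − ρ_c)/ρ_m.
e = Δ ρ_m/(ρ_m − ρ_c) = 0.214 km × 3230/410 = 1.69 km.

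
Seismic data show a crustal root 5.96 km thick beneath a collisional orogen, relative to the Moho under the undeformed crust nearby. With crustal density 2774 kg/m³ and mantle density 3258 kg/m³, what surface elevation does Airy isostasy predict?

1.04 km

In Airy isostatic equilibrium: ρ_c h = (ρ_m − ρ_c) r.
h = r (ρ_m − ρ_c) / ρ_c = 5.96 km × (3258 − 2774) / 2774 = 1.04 km.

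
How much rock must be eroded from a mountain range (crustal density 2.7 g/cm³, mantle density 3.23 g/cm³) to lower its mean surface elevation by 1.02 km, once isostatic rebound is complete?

6.22 km

Net drop Δ = e − u = e − e ρ_c/ρ_m = e (ρ_m − ρ_c)/ρ_m.
e = Δ ρ_m/(ρ_m − ρ_c) = 1.02 km × 3.23/0.53 = 6.22 km.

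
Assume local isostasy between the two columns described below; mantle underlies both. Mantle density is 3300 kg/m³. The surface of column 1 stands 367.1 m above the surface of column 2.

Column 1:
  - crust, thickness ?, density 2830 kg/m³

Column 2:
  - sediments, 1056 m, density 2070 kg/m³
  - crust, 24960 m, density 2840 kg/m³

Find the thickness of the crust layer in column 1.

29800 m

Take the compensation level at the base of the deeper column (depth z_c below the surface of column 1) and equate Σ ρ_i t_i down to z_c; mantle fills any gap and the z_c terms cancel.
Column 1: x×2830 + (z_c − 0 − x)×3300
Column 2: 367.1×0 + 1056×2070 + 24960×2840 + (z_c − 367.1 − 26016)×3300
The z_c×3300 term appears on both sides and cancels. Collect the known terms of each column as K = Σ(ρt)_known − 3300 × (depth of known layers): K_1 = 0 − 3300×0 = 0; K_2 = 73072320 − 3300×(367.1 + 26016) = −13991910.
Balance: K_1 − x×(3300 − 2830) = K_2, so x = (K_1 − K_2)/(3300 − 2830) = 13991900/470 = 29800 m.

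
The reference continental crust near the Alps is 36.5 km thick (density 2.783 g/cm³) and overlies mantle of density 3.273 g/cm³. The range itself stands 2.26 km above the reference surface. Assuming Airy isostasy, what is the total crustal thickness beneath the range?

Root depth r = h ρ_c / (ρ_m − ρ_c) = 2.26 km × 2.783 / 0.49 = 12.84 km.
Total thickness = T + h + r = 36.5 km + 2.26 km + 12.84 km = 51.6 km.

51.6 km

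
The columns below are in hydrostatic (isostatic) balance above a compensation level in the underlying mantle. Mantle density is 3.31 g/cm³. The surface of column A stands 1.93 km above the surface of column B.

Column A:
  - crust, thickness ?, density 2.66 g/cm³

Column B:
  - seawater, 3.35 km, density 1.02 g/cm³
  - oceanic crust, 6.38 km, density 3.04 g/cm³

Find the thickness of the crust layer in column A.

24.3 km

Take the compensation level at the base of the deeper column (depth z_c below the surface of column A) and equate Σ ρ_i t_i down to z_c; mantle fills any gap and the z_c terms cancel.
Column A: x×2.66 + (z_c − 0 − x)×3.31
Column B: 1.93×0 + 3.35×1.02 + 6.38×3.04 + (z_c − 1.93 − 9.73)×3.31
The z_c×3.31 term appears on both sides and cancels. Collect the known terms of each column as K = Σ(ρt)_known − 3.31 × (depth of known layers): K_A = 0 − 3.31×0 = 0; K_B = 22.8122 − 3.31×(1.93 + 9.73) = −15.7824.
Balance: K_A − x×(3.31 − 2.66) = K_B, so x = (K_A − K_B)/(3.31 − 2.66) = 15.7824/0.65 = 24.3 km.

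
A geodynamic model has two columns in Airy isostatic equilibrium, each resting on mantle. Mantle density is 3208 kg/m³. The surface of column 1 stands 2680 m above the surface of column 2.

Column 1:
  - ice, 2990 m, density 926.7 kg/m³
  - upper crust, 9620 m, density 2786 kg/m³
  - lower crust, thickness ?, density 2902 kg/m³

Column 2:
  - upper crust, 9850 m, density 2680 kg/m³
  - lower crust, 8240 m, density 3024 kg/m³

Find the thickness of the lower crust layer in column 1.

14500 m

Take the compensation level at the base of the deeper column (depth z_c below the surface of column 1) and equate Σ ρ_i t_i down to z_c; mantle fills any gap and the z_c terms cancel.
Column 1: 2990×926.7 + 9620×2786 + x×2902 + (z_c − 12610 − x)×3208
Column 2: 2680×0 + 9850×2680 + 8240×3024 + (z_c − 2680 − 18090)×3208
The z_c×3208 term appears on both sides and cancels. Collect the known terms of each column as K = Σ(ρt)_known − 3208 × (depth of known layers): K_1 = 29572153 − 3208×12610 = −10880727; K_2 = 51315760 − 3208×(2680 + 18090) = −15314400.
Balance: K_1 − x×(3208 − 2902) = K_2, so x = (K_1 − K_2)/(3208 − 2902) = 4433670/306 = 14500 m.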